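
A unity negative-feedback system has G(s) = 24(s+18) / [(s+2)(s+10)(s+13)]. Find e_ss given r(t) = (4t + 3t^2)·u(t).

G(s) has no factors of s in the denominator, so the system is type 0. By superposition:
  • 4t: a type-0 system cannot track it, e_ss → ∞.
  • 3t^2: a type-0 system cannot track it, e_ss → ∞.
The unbounded component dominates.

infinity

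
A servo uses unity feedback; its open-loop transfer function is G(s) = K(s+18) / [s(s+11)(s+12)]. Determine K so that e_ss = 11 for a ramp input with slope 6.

System type = 1 (one pole at s=0).
K_v = lim_{s→0} s·G(s) = K·18 / (11·12) = (3/22)·K.
e_ss = 6/K_v = 11 ⇒ K_v = 6/11 ⇒ K = (6/11)/(3/22) = 4.

4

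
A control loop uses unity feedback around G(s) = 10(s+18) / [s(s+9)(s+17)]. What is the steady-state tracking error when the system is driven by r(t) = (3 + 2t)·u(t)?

G(s) has one factor of s in the denominator, so the system is type 1. By superposition:
  • 3: tracked with zero error.
  • 2t: e_ss = 2/K_v with K_v=20/17 → 1.7.
Total e_ss = 1.7.

1.7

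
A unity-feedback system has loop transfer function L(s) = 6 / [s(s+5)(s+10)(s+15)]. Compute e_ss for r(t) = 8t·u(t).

One free integrator in L(s): this is a type 1 system.
K_v = lim_{s→0} s·L(s) = 6 / (5·10·15) = 0.008.
e_ss = 8/K_v = 8/0.008 = 1000.

1000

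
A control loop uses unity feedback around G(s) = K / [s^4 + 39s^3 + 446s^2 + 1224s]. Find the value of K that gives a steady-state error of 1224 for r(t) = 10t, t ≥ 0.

10

Lowest-order denominator term is 1224s, so the open loop has 1 pole at the origin → type 1 system.
K_v = lim_{s→0} s·G(s) = K / 1224 = (1/1224)·K.
e_ss = 10/K_v = 1224 ⇒ K_v = 5/612 ⇒ K = (5/612)/(1/1224) = 10.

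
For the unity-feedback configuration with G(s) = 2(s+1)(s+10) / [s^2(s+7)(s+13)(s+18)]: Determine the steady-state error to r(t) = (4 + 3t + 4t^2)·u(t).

655.2

G(s) has two factors of s in the denominator, so the system is type 2. By superposition:
  • 4: tracked with zero error.
  • 3t: tracked with zero error.
  • 4t^2: e_ss = 8/K_a with K_a=10/819 → 655.2.
Total e_ss = 655.2.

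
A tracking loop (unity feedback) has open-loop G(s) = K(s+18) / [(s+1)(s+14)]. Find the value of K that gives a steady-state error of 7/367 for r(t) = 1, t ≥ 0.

40

No free integrators in G(s): this is a type 0 system.
K_p = lim_{s→0} G(s) = K·18 / (1·14) = (9/7)·K.
e_ss = 1/(1 + K_p) = 7/367 ⇒ 1 + (9/7)·K = 367/7 ⇒ K = 40.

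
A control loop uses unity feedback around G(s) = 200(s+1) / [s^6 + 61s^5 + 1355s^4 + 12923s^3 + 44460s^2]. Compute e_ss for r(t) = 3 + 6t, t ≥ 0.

0

Lowest-order denominator term is 44460s^2, so the open loop has 2 poles at the origin → type 2 system. By superposition:
  • 3: tracked with zero error.
  • 6t: tracked with zero error.
Total e_ss = 0.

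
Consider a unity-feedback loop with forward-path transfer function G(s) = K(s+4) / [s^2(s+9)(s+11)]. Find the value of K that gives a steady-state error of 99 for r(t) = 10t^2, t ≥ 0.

System type = 2 (two poles at s=0).
K_a = lim_{s→0} s^2·G(s) = K·4 / (9·11) = (4/99)·K.
e_ss = 20/K_a = 99 ⇒ K_a = 20/99 ⇒ K = (20/99)/(4/99) = 5.

5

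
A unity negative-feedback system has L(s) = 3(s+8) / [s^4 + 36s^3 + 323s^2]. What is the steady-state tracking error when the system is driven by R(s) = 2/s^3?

The denominator has no term below 323s^2 — 2 poles at s=0, type 2.
K_a = lim_{s→0} s^2·L(s) = 3·8 / 323 = 24/323.
r(t) = t^2 gives R(s) = 2/s^3.
e_ss = 2/K_a = 2/(24/323) = 323/12.

323/12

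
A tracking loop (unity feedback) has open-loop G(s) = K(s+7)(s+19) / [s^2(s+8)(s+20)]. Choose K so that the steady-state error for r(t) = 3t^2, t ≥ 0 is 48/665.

100

System type = 2 (two poles at s=0).
K_a = lim_{s→0} s^2·G(s) = K·7·19 / (8·20) = (133/160)·K.
e_ss = 6/K_a = 48/665 ⇒ K_a = 83.125 ⇒ K = 83.125/(133/160) = 100.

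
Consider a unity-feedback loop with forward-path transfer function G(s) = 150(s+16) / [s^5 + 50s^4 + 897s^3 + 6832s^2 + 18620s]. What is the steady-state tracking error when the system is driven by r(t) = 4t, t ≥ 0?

931/30

Lowest-order denominator term is 18620s, so the open loop has 1 pole at the origin → type 1 system.
K_v = lim_{s→0} s·G(s) = 150·16 / 18620 = 120/931.
e_ss = 4/K_v = 4/(120/931) = 931/30.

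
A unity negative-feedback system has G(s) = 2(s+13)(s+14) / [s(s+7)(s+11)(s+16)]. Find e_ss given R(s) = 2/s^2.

88/13

G(s) has one factor of s in the denominator, so the system is type 1.
K_v = lim_{s→0} s·G(s) = 2·13·14 / (7·11·16) = 13/44.
e_ss = 2/K_v = 2/(13/44) = 88/13.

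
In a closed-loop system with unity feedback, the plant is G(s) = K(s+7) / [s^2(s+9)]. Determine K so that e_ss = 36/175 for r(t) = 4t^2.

50

Two free integrators in G(s): this is a type 2 system.
K_a = lim_{s→0} s^2·G(s) = K·7 / (9) = (7/9)·K.
e_ss = 8/K_a = 36/175 ⇒ K_a = 350/9 ⇒ K = (350/9)/(7/9) = 50.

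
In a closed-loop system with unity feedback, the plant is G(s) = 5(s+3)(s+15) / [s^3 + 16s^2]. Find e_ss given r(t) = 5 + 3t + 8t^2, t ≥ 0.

256/225

The denominator has no term below 16s^2 — 2 poles at s=0, type 2. By superposition:
  • 5: tracked with zero error.
  • 3t: tracked with zero error.
  • 8t^2: e_ss = 16/K_a with K_a=14.0625 → 256/225.
Total e_ss = 256/225.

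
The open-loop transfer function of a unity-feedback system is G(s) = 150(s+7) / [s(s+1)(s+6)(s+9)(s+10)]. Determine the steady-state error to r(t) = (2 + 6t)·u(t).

System type = 1 (one pole at s=0). By superposition:
  • 2: tracked with zero error.
  • 6t: e_ss = 6/K_v with K_v=35/18 → 108/35.
Total e_ss = 108/35.

108/35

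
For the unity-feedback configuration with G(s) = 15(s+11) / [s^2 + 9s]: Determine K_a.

0

The denominator has no term below 9s — 1 pole at s=0, type 1.
K_a = lim_{s→0} s^2·G(s) = 0 (the extra factor of s kills the finite limit).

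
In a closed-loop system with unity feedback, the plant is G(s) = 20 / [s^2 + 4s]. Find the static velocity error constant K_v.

5

Factoring s from the denominator leaves a polynomial with constant term 4, so the system is type 1.
K_v = lim_{s→0} s·G(s) = 20 / 4 = 5.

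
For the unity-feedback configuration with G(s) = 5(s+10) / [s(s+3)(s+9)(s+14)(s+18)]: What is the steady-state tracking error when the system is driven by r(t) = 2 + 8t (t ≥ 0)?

One free integrator in G(s): this is a type 1 system. By superposition:
  • 2: tracked with zero error.
  • 8t: e_ss = 8/K_v with K_v=25/3402 → 1088.64.
Total e_ss = 1088.64.

1088.64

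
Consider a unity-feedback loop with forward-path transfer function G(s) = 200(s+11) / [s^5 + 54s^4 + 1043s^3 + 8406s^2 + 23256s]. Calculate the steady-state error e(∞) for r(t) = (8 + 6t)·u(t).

The denominator has no term below 23256s — 1 pole at s=0, type 1. Taking each input component in turn:
  • 8: tracked with zero error.
  • 6t: e_ss = 6/K_v with K_v=275/2907 → 17442/275.
Total e_ss = 17442/275.

17442/275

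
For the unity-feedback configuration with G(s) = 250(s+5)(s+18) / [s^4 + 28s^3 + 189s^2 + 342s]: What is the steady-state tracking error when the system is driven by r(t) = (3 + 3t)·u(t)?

The denominator has no term below 342s — 1 pole at s=0, type 1. Taking each input component in turn:
  • 3: tracked with zero error.
  • 3t: e_ss = 3/K_v with K_v=1250/19 → 0.0456.
Total e_ss = 0.0456.

0.0456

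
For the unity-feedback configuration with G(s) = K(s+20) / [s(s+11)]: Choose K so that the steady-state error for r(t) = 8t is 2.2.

2

The open loop has one pole at the origin → type 1 system.
K_v = lim_{s→0} s·G(s) = K·20 / (11) = (20/11)·K.
e_ss = 8/K_v = 2.2 ⇒ K_v = 40/11 ⇒ K = (40/11)/(20/11) = 2.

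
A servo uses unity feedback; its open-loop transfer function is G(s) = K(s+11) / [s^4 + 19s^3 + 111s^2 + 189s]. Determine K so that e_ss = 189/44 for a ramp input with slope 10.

40

The denominator has no term below 189s — 1 pole at s=0, type 1.
K_v = lim_{s→0} s·G(s) = K·11 / 189 = (11/189)·K.
e_ss = 10/K_v = 189/44 ⇒ K_v = 440/189 ⇒ K = (440/189)/(11/189) = 40.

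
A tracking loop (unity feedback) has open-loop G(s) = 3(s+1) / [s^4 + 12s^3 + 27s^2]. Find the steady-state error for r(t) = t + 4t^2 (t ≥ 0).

72

The denominator has no term below 27s^2 — 2 poles at s=0, type 2. Treating each term separately:
  • t: tracked with zero error.
  • 4t^2: e_ss = 8/K_a with K_a=1/9 → 72.
Total e_ss = 72.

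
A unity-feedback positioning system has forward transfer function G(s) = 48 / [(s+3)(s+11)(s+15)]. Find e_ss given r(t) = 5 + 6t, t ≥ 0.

G(s) has no factors of s in the denominator, so the system is type 0. Taking each input component in turn:
  • 5: e_ss = 5/(1+K_p) with K_p=16/165 → 825/181.
  • 6t: a type-0 system cannot track it, e_ss → ∞.
The unbounded component dominates.

infinity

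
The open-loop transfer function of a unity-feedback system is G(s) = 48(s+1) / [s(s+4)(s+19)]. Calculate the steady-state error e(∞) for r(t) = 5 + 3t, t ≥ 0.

4.75

The open loop has one pole at the origin → type 1 system. Treating each term separately:
  • 5: tracked with zero error.
  • 3t: e_ss = 3/K_v with K_v=12/19 → 4.75.
Total e_ss = 4.75.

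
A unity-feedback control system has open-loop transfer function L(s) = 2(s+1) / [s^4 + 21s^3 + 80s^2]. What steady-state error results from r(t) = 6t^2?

The denominator has no term below 80s^2 — 2 poles at s=0, type 2.
K_a = lim_{s→0} s^2·L(s) = 2·1 / 80 = 0.025.
r(t) = 6t^2 gives R(s) = 12/s^3.
e_ss = 12/K_a = 12/0.025 = 480.

480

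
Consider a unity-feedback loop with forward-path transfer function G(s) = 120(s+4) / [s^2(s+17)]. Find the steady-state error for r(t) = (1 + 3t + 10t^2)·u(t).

Two free integrators in G(s): this is a type 2 system. By superposition:
  • 1: tracked with zero error.
  • 3t: tracked with zero error.
  • 10t^2: e_ss = 20/K_a with K_a=480/17 → 17/24.
Total e_ss = 17/24.

17/24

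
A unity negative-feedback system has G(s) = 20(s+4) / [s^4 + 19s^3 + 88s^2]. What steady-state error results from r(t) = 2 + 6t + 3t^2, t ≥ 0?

Lowest-order denominator term is 88s^2, so the open loop has 2 poles at the origin → type 2 system. By superposition:
  • 2: tracked with zero error.
  • 6t: tracked with zero error.
  • 3t^2: e_ss = 6/K_a with K_a=10/11 → 6.6.
Total e_ss = 6.6.

6.6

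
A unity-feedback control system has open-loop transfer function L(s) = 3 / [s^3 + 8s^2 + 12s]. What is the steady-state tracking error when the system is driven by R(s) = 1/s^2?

The denominator has no term below 12s — 1 pole at s=0, type 1.
K_v = lim_{s→0} s·L(s) = 3 / 12 = 0.25.
e_ss = 1/K_v = 1/0.25 = 4.

4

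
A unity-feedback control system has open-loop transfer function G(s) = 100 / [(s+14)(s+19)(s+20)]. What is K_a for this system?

G(s) has no factors of s in the denominator, so the system is type 0.
K_a = lim_{s→0} s^2·G(s) = 0 (the extra factor of s kills the finite limit).

0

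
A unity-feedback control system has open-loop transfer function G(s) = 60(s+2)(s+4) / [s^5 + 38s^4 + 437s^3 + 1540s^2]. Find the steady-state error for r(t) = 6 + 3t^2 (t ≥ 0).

19.25

The denominator has no term below 1540s^2 — 2 poles at s=0, type 2. By superposition:
  • 6: tracked with zero error.
  • 3t^2: e_ss = 6/K_a with K_a=24/77 → 19.25.
Total e_ss = 19.25.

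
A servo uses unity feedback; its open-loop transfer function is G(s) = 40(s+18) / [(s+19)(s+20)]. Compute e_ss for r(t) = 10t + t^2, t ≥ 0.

infinity

System type = 0 (no poles at s=0). Treating each term separately:
  • 10t: a type-0 system cannot track it, e_ss → ∞.
  • t^2: a type-0 system cannot track it, e_ss → ∞.
The unbounded component dominates.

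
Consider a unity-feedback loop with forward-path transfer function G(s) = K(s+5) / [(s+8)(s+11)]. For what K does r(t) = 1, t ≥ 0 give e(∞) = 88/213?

No free integrators in G(s): this is a type 0 system.
K_p = lim_{s→0} G(s) = K·5 / (8·11) = (5/88)·K.
e_ss = 1/(1 + K_p) = 88/213 ⇒ 1 + (5/88)·K = 213/88 ⇒ K = 25.

25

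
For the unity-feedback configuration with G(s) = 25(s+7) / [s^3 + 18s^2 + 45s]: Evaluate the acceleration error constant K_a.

0

Lowest-order denominator term is 45s, so the open loop has 1 pole at the origin → type 1 system.
K_a = lim_{s→0} s^2·G(s) = 0 (the extra factor of s kills the finite limit).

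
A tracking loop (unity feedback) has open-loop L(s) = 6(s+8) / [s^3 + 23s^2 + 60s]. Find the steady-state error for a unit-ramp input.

Lowest-order denominator term is 60s, so the open loop has 1 pole at the origin → type 1 system.
K_v = lim_{s→0} s·L(s) = 6·8 / 60 = 0.8.
e_ss = 1/K_v = 1/0.8 = 1.25.

1.25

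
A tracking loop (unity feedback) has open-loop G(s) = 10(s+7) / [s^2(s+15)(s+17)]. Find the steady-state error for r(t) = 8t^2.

408/7

System type = 2 (two poles at s=0).
K_a = lim_{s→0} s^2·G(s) = 10·7 / (15·17) = 14/51.
r(t) = 8t^2 gives R(s) = 16/s^3.
e_ss = 16/K_a = 16/(14/51) = 408/7.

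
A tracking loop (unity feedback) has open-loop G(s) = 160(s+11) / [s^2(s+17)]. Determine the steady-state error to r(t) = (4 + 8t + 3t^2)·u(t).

The open loop has two poles at the origin → type 2 system. Treating each term separately:
  • 4: tracked with zero error.
  • 8t: tracked with zero error.
  • 3t^2: e_ss = 6/K_a with K_a=1760/17 → 51/880.
Total e_ss = 51/880.

51/880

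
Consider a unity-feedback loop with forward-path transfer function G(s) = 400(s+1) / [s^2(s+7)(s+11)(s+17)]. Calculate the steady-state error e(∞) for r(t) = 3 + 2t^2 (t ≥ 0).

Two free integrators in G(s): this is a type 2 system. By superposition:
  • 3: tracked with zero error.
  • 2t^2: e_ss = 4/K_a with K_a=400/1309 → 13.09.
Total e_ss = 13.09.

13.09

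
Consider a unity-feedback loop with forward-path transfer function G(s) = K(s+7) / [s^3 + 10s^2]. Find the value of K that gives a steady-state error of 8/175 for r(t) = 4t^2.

Lowest-order denominator term is 10s^2, so the open loop has 2 poles at the origin → type 2 system.
K_a = lim_{s→0} s^2·G(s) = K·7 / 10 = 0.7·K.
e_ss = 8/K_a = 8/175 ⇒ K_a = 175 ⇒ K = 175/0.7 = 250.

250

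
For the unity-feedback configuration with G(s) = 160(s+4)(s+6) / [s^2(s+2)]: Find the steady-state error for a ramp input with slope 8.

System type = 2 (two poles at s=0).
A type-2 system has K_v = ∞, so it tracks a ramp input with zero steady-state error.

0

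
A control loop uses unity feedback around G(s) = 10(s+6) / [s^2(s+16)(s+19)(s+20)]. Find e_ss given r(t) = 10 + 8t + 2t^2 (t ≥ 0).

The open loop has two poles at the origin → type 2 system. Taking each input component in turn:
  • 10: tracked with zero error.
  • 8t: tracked with zero error.
  • 2t^2: e_ss = 4/K_a with K_a=3/304 → 1216/3.
Total e_ss = 1216/3.

1216/3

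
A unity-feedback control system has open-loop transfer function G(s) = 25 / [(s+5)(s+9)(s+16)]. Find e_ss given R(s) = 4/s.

576/149

System type = 0 (no poles at s=0).
K_p = lim_{s→0} G(s) = 25 / (5·9·16) = 5/144.
e_ss = 4/(1 + K_p) = 4/(149/144) = 576/149.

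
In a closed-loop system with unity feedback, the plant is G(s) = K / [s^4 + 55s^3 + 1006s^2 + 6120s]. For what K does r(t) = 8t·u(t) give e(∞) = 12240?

4

Lowest-order denominator term is 6120s, so the open loop has 1 pole at the origin → type 1 system.
K_v = lim_{s→0} s·G(s) = K / 6120 = (1/6120)·K.
e_ss = 8/K_v = 12240 ⇒ K_v = 1/1530 ⇒ K = (1/1530)/(1/6120) = 4.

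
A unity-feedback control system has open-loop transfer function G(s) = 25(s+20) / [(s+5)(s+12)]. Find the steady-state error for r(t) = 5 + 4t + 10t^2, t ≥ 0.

infinity

The open loop has no poles at the origin → type 0 system. Taking each input component in turn:
  • 5: e_ss = 5/(1+K_p) with K_p=25/3 → 15/28.
  • 4t: a type-0 system cannot track it, e_ss → ∞.
  • 10t^2: a type-0 system cannot track it, e_ss → ∞.
The unbounded component dominates.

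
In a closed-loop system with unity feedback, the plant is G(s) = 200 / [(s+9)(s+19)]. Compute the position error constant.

200/171

The open loop has no poles at the origin → type 0 system.
K_p = lim_{s→0} G(s) = 200 / (9·19) = 200/171.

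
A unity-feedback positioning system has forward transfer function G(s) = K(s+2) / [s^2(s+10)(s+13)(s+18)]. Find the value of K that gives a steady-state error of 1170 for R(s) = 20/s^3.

20

G(s) has two factors of s in the denominator, so the system is type 2.
K_a = lim_{s→0} s^2·G(s) = K·2 / (10·13·18) = (1/1170)·K.
e_ss = 20/K_a = 1170 ⇒ K_a = 2/117 ⇒ K = (2/117)/(1/1170) = 20.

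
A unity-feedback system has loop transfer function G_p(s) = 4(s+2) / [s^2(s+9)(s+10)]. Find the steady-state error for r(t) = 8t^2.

System type = 2 (two poles at s=0).
K_a = lim_{s→0} s^2·G_p(s) = 4·2 / (9·10) = 4/45.
r(t) = 8t^2 gives R(s) = 16/s^3.
e_ss = 16/K_a = 16/(4/45) = 180.

180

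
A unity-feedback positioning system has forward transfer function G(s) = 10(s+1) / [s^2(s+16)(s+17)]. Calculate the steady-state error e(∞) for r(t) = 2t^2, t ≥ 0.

108.8

The open loop has two poles at the origin → type 2 system.
K_a = lim_{s→0} s^2·G(s) = 10·1 / (16·17) = 5/136.
r(t) = 2t^2 gives R(s) = 4/s^3.
e_ss = 4/K_a = 4/(5/136) = 108.8.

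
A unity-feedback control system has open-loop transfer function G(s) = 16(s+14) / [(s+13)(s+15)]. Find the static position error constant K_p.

224/195

System type = 0 (no poles at s=0).
K_p = lim_{s→0} G(s) = 16·14 / (13·15) = 224/195.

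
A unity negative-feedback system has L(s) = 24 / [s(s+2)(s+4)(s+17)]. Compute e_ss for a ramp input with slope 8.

136/3

One free integrator in L(s): this is a type 1 system.
K_v = lim_{s→0} s·L(s) = 24 / (2·4·17) = 3/17.
e_ss = 8/K_v = 8/(3/17) = 136/3.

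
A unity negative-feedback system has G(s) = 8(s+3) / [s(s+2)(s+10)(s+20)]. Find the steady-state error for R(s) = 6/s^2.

100

System type = 1 (one pole at s=0).
K_v = lim_{s→0} s·G(s) = 8·3 / (2·10·20) = 0.06.
e_ss = 6/K_v = 6/0.06 = 100.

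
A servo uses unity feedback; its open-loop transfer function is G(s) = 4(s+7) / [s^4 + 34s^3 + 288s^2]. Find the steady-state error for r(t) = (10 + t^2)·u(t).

144/7

Lowest-order denominator term is 288s^2, so the open loop has 2 poles at the origin → type 2 system. Taking each input component in turn:
  • 10: tracked with zero error.
  • t^2: e_ss = 2/K_a with K_a=7/72 → 144/7.
Total e_ss = 144/7.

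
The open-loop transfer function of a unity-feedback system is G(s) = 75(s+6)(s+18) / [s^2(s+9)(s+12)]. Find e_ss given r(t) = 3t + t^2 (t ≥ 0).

G(s) has two factors of s in the denominator, so the system is type 2. By superposition:
  • 3t: tracked with zero error.
  • t^2: e_ss = 2/K_a with K_a=75 → 2/75.
Total e_ss = 2/75.

2/75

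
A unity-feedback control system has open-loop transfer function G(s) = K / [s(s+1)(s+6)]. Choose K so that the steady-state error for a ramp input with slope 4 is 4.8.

One free integrator in G(s): this is a type 1 system.
K_v = lim_{s→0} s·G(s) = K / (1·6) = (1/6)·K.
e_ss = 4/K_v = 4.8 ⇒ K_v = 5/6 ⇒ K = (5/6)/(1/6) = 5.

5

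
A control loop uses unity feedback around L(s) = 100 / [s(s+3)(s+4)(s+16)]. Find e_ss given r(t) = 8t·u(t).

System type = 1 (one pole at s=0).
K_v = lim_{s→0} s·L(s) = 100 / (3·4·16) = 25/48.
e_ss = 8/K_v = 8/(25/48) = 15.36.

15.36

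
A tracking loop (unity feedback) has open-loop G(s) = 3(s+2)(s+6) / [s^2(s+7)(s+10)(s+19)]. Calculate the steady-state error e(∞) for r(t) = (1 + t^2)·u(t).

665/9

System type = 2 (two poles at s=0). By superposition:
  • 1: tracked with zero error.
  • t^2: e_ss = 2/K_a with K_a=18/665 → 665/9.
Total e_ss = 665/9.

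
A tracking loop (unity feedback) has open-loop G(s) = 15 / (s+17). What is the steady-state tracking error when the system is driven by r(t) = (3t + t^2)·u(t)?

The open loop has no poles at the origin → type 0 system. Treating each term separately:
  • 3t: a type-0 system cannot track it, e_ss → ∞.
  • t^2: a type-0 system cannot track it, e_ss → ∞.
The unbounded component dominates.

infinity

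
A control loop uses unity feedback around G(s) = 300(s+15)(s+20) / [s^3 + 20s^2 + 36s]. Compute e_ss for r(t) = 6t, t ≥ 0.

Lowest-order denominator term is 36s, so the open loop has 1 pole at the origin → type 1 system.
K_v = lim_{s→0} s·G(s) = 300·15·20 / 36 = 2500.
e_ss = 6/K_v = 6/2500 = 0.0024.

0.0024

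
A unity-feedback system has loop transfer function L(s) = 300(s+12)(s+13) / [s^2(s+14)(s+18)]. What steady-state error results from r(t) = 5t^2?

7/130

The open loop has two poles at the origin → type 2 system.
K_a = lim_{s→0} s^2·L(s) = 300·12·13 / (14·18) = 1300/7.
r(t) = 5t^2 gives R(s) = 10/s^3.
e_ss = 10/K_a = 10/(1300/7) = 7/130.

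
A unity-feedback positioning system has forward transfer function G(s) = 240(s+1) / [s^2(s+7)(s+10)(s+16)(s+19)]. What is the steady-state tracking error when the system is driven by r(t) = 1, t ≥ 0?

0

System type = 2 (two poles at s=0).
A type-2 system has K_p = ∞, so it tracks a step input with zero steady-state error.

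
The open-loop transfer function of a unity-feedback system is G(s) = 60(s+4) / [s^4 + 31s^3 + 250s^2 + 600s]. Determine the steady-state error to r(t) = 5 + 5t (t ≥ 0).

12.5

Factoring s from the denominator leaves a polynomial with constant term 600, so the system is type 1. Taking each input component in turn:
  • 5: tracked with zero error.
  • 5t: e_ss = 5/K_v with K_v=0.4 → 12.5.
Total e_ss = 12.5.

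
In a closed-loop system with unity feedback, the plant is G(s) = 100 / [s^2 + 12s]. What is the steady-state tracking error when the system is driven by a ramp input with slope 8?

0.96

Factoring s from the denominator leaves a polynomial with constant term 12, so the system is type 1.
K_v = lim_{s→0} s·G(s) = 100 / 12 = 25/3.
e_ss = 8/K_v = 8/(25/3) = 0.96.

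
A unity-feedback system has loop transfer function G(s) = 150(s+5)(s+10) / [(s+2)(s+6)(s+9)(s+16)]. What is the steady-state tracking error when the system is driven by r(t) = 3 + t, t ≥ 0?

infinity

G(s) has no factors of s in the denominator, so the system is type 0. Treating each term separately:
  • 3: e_ss = 3/(1+K_p) with K_p=625/144 → 432/769.
  • t: a type-0 system cannot track it, e_ss → ∞.
The unbounded component dominates.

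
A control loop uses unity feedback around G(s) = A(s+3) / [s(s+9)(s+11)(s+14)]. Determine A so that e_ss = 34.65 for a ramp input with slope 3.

The open loop has one pole at the origin → type 1 system.
K_v = lim_{s→0} s·G(s) = A·3 / (9·11·14) = (1/462)·A.
e_ss = 3/K_v = 34.65 ⇒ K_v = 20/231 ⇒ A = (20/231)/(1/462) = 40.

40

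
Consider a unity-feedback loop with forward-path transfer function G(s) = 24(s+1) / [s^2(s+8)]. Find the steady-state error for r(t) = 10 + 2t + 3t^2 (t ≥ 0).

System type = 2 (two poles at s=0). By superposition:
  • 10: tracked with zero error.
  • 2t: tracked with zero error.
  • 3t^2: e_ss = 6/K_a with K_a=3 → 2.
Total e_ss = 2.

2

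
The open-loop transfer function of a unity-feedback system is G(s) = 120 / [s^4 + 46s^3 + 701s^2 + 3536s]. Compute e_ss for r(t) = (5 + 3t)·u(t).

Lowest-order denominator term is 3536s, so the open loop has 1 pole at the origin → type 1 system. By superposition:
  • 5: tracked with zero error.
  • 3t: e_ss = 3/K_v with K_v=15/442 → 88.4.
Total e_ss = 88.4.

88.4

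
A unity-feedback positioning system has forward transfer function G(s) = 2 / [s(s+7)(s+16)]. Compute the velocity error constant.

1/56

G(s) has one factor of s in the denominator, so the system is type 1.
K_v = lim_{s→0} s·G(s) = 2 / (7·16) = 1/56.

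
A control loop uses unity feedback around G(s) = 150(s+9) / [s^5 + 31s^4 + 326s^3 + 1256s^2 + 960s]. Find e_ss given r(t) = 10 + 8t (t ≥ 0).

256/45

Lowest-order denominator term is 960s, so the open loop has 1 pole at the origin → type 1 system. By superposition:
  • 10: tracked with zero error.
  • 8t: e_ss = 8/K_v with K_v=45/32 → 256/45.
Total e_ss = 256/45.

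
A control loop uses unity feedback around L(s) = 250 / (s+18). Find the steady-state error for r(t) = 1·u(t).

System type = 0 (no poles at s=0).
K_p = lim_{s→0} L(s) = 250 / (18) = 125/9.
e_ss = 1/(1 + K_p) = 1/(134/9) = 9/134.

9/134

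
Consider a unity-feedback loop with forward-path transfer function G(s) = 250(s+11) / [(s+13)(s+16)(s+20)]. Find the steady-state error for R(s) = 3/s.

System type = 0 (no poles at s=0).
K_p = lim_{s→0} G(s) = 250·11 / (13·16·20) = 275/416.
e_ss = 3/(1 + K_p) = 3/(691/416) = 1248/691.

1248/691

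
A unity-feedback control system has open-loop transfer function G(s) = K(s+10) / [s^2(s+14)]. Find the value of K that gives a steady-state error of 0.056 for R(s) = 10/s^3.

250

Two free integrators in G(s): this is a type 2 system.
K_a = lim_{s→0} s^2·G(s) = K·10 / (14) = (5/7)·K.
e_ss = 10/K_a = 0.056 ⇒ K_a = 1250/7 ⇒ K = (1250/7)/(5/7) = 250.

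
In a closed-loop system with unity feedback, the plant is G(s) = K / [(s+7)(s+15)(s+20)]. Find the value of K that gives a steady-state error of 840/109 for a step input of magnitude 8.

80

No free integrators in G(s): this is a type 0 system.
K_p = lim_{s→0} G(s) = K / (7·15·20) = (1/2100)·K.
e_ss = 8/(1 + K_p) = 840/109 ⇒ 1 + (1/2100)·K = 109/105 ⇒ K = 80.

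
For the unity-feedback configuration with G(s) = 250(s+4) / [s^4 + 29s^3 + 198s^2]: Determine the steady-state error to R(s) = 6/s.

Lowest-order denominator term is 198s^2, so the open loop has 2 poles at the origin → type 2 system.
A type-2 system has K_p = ∞, so it tracks a step input with zero steady-state error.

0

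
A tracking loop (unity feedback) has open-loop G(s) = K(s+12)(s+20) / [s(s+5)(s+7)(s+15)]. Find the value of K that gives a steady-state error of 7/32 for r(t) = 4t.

40

One free integrator in G(s): this is a type 1 system.
K_v = lim_{s→0} s·G(s) = K·12·20 / (5·7·15) = (16/35)·K.
e_ss = 4/K_v = 7/32 ⇒ K_v = 128/7 ⇒ K = (128/7)/(16/35) = 40.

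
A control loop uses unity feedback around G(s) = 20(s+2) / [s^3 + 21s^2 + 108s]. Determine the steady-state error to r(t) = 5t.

Lowest-order denominator term is 108s, so the open loop has 1 pole at the origin → type 1 system.
K_v = lim_{s→0} s·G(s) = 20·2 / 108 = 10/27.
e_ss = 5/K_v = 5/(10/27) = 13.5.

13.5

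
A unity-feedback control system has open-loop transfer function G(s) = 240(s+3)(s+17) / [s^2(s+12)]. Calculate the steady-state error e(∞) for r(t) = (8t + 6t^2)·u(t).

1/85

The open loop has two poles at the origin → type 2 system. Treating each term separately:
  • 8t: tracked with zero error.
  • 6t^2: e_ss = 12/K_a with K_a=1020 → 1/85.
Total e_ss = 1/85.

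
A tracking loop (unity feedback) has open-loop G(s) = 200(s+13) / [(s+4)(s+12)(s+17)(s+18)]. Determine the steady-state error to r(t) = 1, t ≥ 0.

1836/2161

System type = 0 (no poles at s=0).
K_p = lim_{s→0} G(s) = 200·13 / (4·12·17·18) = 325/1836.
e_ss = 1/(1 + K_p) = 1/(2161/1836) = 1836/2161.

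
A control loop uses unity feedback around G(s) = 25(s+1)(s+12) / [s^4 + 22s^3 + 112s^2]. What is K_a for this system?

The denominator has no term below 112s^2 — 2 poles at s=0, type 2.
K_a = lim_{s→0} s^2·G(s) = 25·1·12 / 112 = 75/28.

75/28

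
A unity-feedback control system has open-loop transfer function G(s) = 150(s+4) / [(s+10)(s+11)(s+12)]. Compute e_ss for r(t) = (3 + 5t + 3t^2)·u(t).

infinity

The open loop has no poles at the origin → type 0 system. Treating each term separately:
  • 3: e_ss = 3/(1+K_p) with K_p=5/11 → 2.0625.
  • 5t: a type-0 system cannot track it, e_ss → ∞.
  • 3t^2: a type-0 system cannot track it, e_ss → ∞.
The unbounded component dominates.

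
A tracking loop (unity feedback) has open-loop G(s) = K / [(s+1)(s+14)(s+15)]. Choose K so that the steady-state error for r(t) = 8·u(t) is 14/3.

150

The open loop has no poles at the origin → type 0 system.
K_p = lim_{s→0} G(s) = K / (1·14·15) = (1/210)·K.
e_ss = 8/(1 + K_p) = 14/3 ⇒ 1 + (1/210)·K = 12/7 ⇒ K = 150.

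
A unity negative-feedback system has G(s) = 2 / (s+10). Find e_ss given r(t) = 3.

2.5

G(s) has no factors of s in the denominator, so the system is type 0.
K_p = lim_{s→0} G(s) = 2 / (10) = 0.2.
e_ss = 3/(1 + K_p) = 3/1.2 = 2.5.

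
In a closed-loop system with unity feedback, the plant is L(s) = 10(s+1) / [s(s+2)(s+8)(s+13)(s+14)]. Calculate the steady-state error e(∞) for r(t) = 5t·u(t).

1456

One free integrator in L(s): this is a type 1 system.
K_v = lim_{s→0} s·L(s) = 10·1 / (2·8·13·14) = 5/1456.
e_ss = 5/K_v = 5/(5/1456) = 1456.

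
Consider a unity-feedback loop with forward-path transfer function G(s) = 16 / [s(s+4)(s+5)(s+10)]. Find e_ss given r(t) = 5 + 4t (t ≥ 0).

50

The open loop has one pole at the origin → type 1 system. By superposition:
  • 5: tracked with zero error.
  • 4t: e_ss = 4/K_v with K_v=0.08 → 50.
Total e_ss = 50.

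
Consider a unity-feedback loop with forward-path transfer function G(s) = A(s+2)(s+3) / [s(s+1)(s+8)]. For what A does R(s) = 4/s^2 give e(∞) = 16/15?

System type = 1 (one pole at s=0).
K_v = lim_{s→0} s·G(s) = A·2·3 / (1·8) = 0.75·A.
e_ss = 4/K_v = 16/15 ⇒ K_v = 3.75 ⇒ A = 3.75/0.75 = 5.

5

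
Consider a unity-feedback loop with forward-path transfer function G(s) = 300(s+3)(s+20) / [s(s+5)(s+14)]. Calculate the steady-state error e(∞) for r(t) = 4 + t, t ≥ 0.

One free integrator in G(s): this is a type 1 system. By superposition:
  • 4: tracked with zero error.
  • t: e_ss = 1/K_v with K_v=1800/7 → 7/1800.
Total e_ss = 7/1800.

7/1800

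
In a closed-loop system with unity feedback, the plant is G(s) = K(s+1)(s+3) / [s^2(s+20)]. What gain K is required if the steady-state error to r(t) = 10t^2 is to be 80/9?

System type = 2 (two poles at s=0).
K_a = lim_{s→0} s^2·G(s) = K·1·3 / (20) = 0.15·K.
e_ss = 20/K_a = 80/9 ⇒ K_a = 2.25 ⇒ K = 2.25/0.15 = 15.

15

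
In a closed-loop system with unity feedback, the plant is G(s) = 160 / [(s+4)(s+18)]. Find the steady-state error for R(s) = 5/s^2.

infinity

System type = 0 (no poles at s=0).
K_v = lim_{s→0} s·G(s) = 0; the steady-state error to this ramp input grows without bound.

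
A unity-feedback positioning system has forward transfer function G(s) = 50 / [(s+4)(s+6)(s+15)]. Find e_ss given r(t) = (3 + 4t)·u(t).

G(s) has no factors of s in the denominator, so the system is type 0. By superposition:
  • 3: e_ss = 3/(1+K_p) with K_p=5/36 → 108/41.
  • 4t: a type-0 system cannot track it, e_ss → ∞.
The unbounded component dominates.

infinity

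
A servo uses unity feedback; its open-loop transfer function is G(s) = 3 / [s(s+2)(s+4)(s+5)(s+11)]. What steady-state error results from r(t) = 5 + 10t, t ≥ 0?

G(s) has one factor of s in the denominator, so the system is type 1. Treating each term separately:
  • 5: tracked with zero error.
  • 10t: e_ss = 10/K_v with K_v=3/440 → 4400/3.
Total e_ss = 4400/3.

4400/3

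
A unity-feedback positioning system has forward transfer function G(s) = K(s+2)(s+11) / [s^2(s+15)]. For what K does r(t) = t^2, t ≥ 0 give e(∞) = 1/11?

G(s) has two factors of s in the denominator, so the system is type 2.
K_a = lim_{s→0} s^2·G(s) = K·2·11 / (15) = (22/15)·K.
e_ss = 2/K_a = 1/11 ⇒ K_a = 22 ⇒ K = 22/(22/15) = 15.

15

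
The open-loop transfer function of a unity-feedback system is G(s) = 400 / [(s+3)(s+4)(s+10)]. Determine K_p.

10/3

No free integrators in G(s): this is a type 0 system.
K_p = lim_{s→0} G(s) = 400 / (3·4·10) = 10/3.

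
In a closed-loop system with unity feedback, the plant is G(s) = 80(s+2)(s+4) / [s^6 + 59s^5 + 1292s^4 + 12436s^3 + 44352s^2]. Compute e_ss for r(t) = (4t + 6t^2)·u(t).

831.6

Factoring s^2 from the denominator leaves a polynomial with constant term 44352, so the system is type 2. Treating each term separately:
  • 4t: tracked with zero error.
  • 6t^2: e_ss = 12/K_a with K_a=10/693 → 831.6.
Total e_ss = 831.6.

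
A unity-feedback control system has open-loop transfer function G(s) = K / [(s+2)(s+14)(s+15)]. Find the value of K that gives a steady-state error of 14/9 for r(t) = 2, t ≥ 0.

No free integrators in G(s): this is a type 0 system.
K_p = lim_{s→0} G(s) = K / (2·14·15) = (1/420)·K.
e_ss = 2/(1 + K_p) = 14/9 ⇒ 1 + (1/420)·K = 9/7 ⇒ K = 120.

120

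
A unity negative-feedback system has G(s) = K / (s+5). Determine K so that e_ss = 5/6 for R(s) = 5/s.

The open loop has no poles at the origin → type 0 system.
K_p = lim_{s→0} G(s) = K / (5) = 0.2·K.
e_ss = 5/(1 + K_p) = 5/6 ⇒ 1 + 0.2·K = 6 ⇒ K = 25.

25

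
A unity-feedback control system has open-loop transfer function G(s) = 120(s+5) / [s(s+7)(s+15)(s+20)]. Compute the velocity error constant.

2/7

System type = 1 (one pole at s=0).
K_v = lim_{s→0} s·G(s) = 120·5 / (7·15·20) = 2/7.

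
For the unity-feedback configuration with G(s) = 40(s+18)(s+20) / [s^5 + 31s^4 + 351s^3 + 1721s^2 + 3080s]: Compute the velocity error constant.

360/77

The denominator has no term below 3080s — 1 pole at s=0, type 1.
K_v = lim_{s→0} s·G(s) = 40·18·20 / 3080 = 360/77.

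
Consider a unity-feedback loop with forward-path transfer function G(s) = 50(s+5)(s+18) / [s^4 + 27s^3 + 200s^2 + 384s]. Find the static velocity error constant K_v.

Factoring s from the denominator leaves a polynomial with constant term 384, so the system is type 1.
K_v = lim_{s→0} s·G(s) = 50·5·18 / 384 = 375/32.

375/32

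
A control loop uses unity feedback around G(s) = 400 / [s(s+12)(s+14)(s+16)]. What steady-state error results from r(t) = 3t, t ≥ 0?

The open loop has one pole at the origin → type 1 system.
K_v = lim_{s→0} s·G(s) = 400 / (12·14·16) = 25/168.
e_ss = 3/K_v = 3/(25/168) = 20.16.

20.16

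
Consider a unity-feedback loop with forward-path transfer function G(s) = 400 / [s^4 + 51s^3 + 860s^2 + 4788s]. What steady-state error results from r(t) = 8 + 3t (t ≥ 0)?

The denominator has no term below 4788s — 1 pole at s=0, type 1. Treating each term separately:
  • 8: tracked with zero error.
  • 3t: e_ss = 3/K_v with K_v=100/1197 → 35.91.
Total e_ss = 35.91.

35.91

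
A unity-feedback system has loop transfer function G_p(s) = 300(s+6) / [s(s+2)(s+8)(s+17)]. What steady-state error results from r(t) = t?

One free integrator in G_p(s): this is a type 1 system.
K_v = lim_{s→0} s·G_p(s) = 300·6 / (2·8·17) = 225/34.
e_ss = 1/K_v = 1/(225/34) = 34/225.

34/225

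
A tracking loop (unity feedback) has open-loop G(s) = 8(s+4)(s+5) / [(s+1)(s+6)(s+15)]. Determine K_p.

16/9

System type = 0 (no poles at s=0).
K_p = lim_{s→0} G(s) = 8·4·5 / (1·6·15) = 16/9.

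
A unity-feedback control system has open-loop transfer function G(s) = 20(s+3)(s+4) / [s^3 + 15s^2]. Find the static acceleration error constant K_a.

16

Factoring s^2 from the denominator leaves a polynomial with constant term 15, so the system is type 2.
K_a = lim_{s→0} s^2·G(s) = 20·3·4 / 15 = 16.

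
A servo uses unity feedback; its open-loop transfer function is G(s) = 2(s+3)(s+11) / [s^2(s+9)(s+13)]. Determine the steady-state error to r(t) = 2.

The open loop has two poles at the origin → type 2 system.
K_p = ∞ for a type-2 system; e_ss to a step is zero.

0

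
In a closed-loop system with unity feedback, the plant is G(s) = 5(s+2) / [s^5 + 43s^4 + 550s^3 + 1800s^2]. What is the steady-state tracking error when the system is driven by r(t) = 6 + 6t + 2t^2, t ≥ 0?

Factoring s^2 from the denominator leaves a polynomial with constant term 1800, so the system is type 2. By superposition:
  • 6: tracked with zero error.
  • 6t: tracked with zero error.
  • 2t^2: e_ss = 4/K_a with K_a=1/180 → 720.
Total e_ss = 720.

720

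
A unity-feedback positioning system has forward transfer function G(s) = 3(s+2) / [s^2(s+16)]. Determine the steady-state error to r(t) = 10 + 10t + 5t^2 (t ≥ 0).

The open loop has two poles at the origin → type 2 system. By superposition:
  • 10: tracked with zero error.
  • 10t: tracked with zero error.
  • 5t^2: e_ss = 10/K_a with K_a=0.375 → 80/3.
Total e_ss = 80/3.

80/3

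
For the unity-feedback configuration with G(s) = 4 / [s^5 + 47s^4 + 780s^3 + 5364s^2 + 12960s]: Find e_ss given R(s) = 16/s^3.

Factoring s from the denominator leaves a polynomial with constant term 12960, so the system is type 1.
For a type-1 system K_a = 0, so e_ss to a parabolic input is unbounded.

infinity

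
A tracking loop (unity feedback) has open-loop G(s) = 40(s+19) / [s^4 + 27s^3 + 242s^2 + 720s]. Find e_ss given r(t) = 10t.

Lowest-order denominator term is 720s, so the open loop has 1 pole at the origin → type 1 system.
K_v = lim_{s→0} s·G(s) = 40·19 / 720 = 19/18.
e_ss = 10/K_v = 10/(19/18) = 180/19.

180/19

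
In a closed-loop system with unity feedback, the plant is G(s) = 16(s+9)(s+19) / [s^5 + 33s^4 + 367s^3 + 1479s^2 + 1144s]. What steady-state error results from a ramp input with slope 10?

715/171

Factoring s from the denominator leaves a polynomial with constant term 1144, so the system is type 1.
K_v = lim_{s→0} s·G(s) = 16·9·19 / 1144 = 342/143.
e_ss = 10/K_v = 10/(342/143) = 715/171.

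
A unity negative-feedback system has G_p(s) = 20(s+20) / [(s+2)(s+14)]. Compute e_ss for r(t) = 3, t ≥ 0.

G_p(s) has no factors of s in the denominator, so the system is type 0.
K_p = lim_{s→0} G_p(s) = 20·20 / (2·14) = 100/7.
e_ss = 3/(1 + K_p) = 3/(107/7) = 21/107.

21/107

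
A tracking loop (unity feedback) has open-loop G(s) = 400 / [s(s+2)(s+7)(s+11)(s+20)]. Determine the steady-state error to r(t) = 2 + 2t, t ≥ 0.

15.4

G(s) has one factor of s in the denominator, so the system is type 1. Treating each term separately:
  • 2: tracked with zero error.
  • 2t: e_ss = 2/K_v with K_v=10/77 → 15.4.
Total e_ss = 15.4.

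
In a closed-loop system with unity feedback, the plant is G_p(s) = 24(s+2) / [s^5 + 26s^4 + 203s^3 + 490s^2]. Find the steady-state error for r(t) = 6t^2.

122.5

The denominator has no term below 490s^2 — 2 poles at s=0, type 2.
K_a = lim_{s→0} s^2·G_p(s) = 24·2 / 490 = 24/245.
r(t) = 6t^2 gives R(s) = 12/s^3.
e_ss = 12/K_a = 12/(24/245) = 122.5.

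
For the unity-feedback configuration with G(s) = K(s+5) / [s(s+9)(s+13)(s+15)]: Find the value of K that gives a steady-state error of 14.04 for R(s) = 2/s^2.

50

System type = 1 (one pole at s=0).
K_v = lim_{s→0} s·G(s) = K·5 / (9·13·15) = (1/351)·K.
e_ss = 2/K_v = 14.04 ⇒ K_v = 50/351 ⇒ K = (50/351)/(1/351) = 50.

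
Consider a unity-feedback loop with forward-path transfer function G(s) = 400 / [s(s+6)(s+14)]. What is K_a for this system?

0

G(s) has one factor of s in the denominator, so the system is type 1.
K_a = lim_{s→0} s^2·G(s) = 0 (the extra factor of s kills the finite limit).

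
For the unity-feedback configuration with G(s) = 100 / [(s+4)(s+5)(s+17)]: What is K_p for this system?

No free integrators in G(s): this is a type 0 system.
K_p = lim_{s→0} G(s) = 100 / (4·5·17) = 5/17.

5/17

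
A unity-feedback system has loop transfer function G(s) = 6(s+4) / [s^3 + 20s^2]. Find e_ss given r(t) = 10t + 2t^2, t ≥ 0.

Factoring s^2 from the denominator leaves a polynomial with constant term 20, so the system is type 2. Taking each input component in turn:
  • 10t: tracked with zero error.
  • 2t^2: e_ss = 4/K_a with K_a=1.2 → 10/3.
Total e_ss = 10/3.

10/3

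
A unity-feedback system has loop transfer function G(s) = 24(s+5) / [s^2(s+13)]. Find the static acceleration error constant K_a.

120/13

The open loop has two poles at the origin → type 2 system.
K_a = lim_{s→0} s^2·G(s) = 24·5 / (13) = 120/13.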